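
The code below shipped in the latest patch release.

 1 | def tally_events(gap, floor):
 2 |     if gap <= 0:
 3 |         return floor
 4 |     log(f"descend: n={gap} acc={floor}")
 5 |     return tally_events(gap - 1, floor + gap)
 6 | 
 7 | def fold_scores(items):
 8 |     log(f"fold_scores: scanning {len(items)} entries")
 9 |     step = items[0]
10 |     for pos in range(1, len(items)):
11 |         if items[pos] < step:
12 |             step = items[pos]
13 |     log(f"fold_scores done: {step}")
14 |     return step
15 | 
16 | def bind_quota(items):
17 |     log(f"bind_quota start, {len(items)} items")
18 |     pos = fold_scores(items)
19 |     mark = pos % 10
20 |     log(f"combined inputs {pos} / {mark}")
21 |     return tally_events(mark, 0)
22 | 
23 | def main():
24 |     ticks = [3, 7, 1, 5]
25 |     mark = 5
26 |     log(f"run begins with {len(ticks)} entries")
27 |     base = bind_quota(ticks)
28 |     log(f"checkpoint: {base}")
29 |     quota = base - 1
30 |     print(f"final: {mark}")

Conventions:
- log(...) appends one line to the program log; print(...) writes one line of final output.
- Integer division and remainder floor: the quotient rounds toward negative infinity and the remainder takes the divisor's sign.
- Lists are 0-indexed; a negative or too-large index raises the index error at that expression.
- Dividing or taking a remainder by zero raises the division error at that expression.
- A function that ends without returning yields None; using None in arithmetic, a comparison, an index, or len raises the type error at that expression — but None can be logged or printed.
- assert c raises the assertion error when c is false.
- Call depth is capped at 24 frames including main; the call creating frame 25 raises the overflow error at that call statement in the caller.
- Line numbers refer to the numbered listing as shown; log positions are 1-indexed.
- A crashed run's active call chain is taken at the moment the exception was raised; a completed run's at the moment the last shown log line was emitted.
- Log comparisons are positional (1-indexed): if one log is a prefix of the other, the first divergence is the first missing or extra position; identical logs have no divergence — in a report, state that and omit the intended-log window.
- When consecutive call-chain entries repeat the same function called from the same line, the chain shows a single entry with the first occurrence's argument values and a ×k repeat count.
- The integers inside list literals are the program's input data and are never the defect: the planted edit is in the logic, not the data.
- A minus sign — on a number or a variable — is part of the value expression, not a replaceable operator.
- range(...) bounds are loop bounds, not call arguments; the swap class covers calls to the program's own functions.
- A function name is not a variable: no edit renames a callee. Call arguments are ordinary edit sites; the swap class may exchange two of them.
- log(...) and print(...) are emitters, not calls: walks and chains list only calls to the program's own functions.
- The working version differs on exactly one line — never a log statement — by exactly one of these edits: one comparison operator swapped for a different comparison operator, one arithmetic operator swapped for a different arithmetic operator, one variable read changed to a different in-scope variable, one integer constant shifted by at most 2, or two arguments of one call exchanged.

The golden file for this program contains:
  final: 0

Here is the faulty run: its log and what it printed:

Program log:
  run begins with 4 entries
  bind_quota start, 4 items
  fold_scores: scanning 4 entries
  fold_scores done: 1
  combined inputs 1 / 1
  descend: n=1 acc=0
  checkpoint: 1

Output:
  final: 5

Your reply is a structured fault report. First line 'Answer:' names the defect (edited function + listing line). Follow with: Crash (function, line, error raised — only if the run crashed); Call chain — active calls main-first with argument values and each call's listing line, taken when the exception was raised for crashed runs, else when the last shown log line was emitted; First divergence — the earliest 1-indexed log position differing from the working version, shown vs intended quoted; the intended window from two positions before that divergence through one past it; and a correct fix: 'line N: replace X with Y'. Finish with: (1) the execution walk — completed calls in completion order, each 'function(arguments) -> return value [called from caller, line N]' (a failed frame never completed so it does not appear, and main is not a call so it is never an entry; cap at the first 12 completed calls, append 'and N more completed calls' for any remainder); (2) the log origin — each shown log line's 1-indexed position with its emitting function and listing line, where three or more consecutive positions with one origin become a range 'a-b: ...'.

Answer: the defect is in main at line 30.
Key observation: Every logged value matches the working version; the printed result is what differs.
Call chain: main.
First divergence: none — the logs agree in full.
Execution walk:
  fold_scores([3, 7, 1, 5]) -> 1  [called from bind_quota, line 18]
  tally_events(0, 1) -> 1  [called from tally_events, line 5]
  tally_events(1, 0) -> 1  [called from bind_quota, line 21]
  bind_quota([3, 7, 1, 5]) -> 1  [called from main, line 27]
Log origin:
  1: emitted by main (line 26)
  2: emitted by bind_quota (line 17)
  3: emitted by fold_scores (line 8)
  4: emitted by fold_scores (line 13)
  5: emitted by bind_quota (line 20)
  6: emitted by tally_events (line 4)
  7: emitted by main (line 28)
A correct fix: line 30: replace `mark` with `quota`.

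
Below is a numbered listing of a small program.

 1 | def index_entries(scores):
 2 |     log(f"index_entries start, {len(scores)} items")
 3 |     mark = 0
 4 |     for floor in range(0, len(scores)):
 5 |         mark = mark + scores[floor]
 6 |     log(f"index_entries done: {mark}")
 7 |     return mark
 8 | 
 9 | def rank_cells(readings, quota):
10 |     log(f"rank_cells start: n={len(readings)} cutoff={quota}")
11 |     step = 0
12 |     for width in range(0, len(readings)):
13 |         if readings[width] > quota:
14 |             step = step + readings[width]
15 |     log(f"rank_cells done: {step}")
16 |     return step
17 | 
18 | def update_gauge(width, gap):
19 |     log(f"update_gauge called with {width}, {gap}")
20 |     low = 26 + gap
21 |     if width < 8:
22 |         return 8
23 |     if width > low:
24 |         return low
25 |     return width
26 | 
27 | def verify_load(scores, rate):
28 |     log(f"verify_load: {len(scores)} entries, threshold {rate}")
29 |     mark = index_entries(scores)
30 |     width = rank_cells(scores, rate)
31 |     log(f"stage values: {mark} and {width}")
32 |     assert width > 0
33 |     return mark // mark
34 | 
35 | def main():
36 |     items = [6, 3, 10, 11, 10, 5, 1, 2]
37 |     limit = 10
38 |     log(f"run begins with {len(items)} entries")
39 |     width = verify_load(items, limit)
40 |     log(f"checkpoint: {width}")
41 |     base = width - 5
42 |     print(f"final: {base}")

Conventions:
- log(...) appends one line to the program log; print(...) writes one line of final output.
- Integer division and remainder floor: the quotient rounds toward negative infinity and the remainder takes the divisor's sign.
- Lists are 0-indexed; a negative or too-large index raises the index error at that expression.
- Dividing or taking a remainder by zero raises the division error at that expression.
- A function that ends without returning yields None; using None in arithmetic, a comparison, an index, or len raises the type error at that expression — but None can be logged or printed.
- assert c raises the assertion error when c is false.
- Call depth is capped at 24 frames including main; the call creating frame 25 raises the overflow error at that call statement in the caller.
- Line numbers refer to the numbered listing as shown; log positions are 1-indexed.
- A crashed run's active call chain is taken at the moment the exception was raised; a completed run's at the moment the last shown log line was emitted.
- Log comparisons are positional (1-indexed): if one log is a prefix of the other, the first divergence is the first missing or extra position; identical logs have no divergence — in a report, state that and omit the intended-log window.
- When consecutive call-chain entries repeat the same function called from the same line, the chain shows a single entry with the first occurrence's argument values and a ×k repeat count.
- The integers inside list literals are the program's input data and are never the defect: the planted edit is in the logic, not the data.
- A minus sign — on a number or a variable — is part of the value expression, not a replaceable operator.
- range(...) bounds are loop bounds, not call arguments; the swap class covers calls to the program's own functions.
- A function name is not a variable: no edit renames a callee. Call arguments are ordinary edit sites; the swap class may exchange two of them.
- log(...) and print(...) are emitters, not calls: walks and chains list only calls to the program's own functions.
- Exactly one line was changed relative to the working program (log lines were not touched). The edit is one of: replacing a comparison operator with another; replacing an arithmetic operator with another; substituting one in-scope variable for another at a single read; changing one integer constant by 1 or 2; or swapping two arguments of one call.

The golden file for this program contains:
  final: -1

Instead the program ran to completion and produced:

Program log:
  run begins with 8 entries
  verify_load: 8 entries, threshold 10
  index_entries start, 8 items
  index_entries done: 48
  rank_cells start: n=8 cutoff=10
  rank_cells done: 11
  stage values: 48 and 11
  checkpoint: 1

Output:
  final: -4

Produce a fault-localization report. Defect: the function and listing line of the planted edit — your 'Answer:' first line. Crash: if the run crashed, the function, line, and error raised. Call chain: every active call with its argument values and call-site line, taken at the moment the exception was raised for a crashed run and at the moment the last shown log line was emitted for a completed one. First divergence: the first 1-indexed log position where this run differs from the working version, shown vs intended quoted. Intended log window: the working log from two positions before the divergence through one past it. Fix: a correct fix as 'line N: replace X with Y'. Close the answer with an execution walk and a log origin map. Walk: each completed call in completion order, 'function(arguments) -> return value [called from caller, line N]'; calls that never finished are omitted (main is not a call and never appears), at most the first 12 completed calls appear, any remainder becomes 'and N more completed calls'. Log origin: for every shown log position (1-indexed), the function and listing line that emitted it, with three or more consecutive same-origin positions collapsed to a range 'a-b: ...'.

Answer: the defect is in verify_load at line 33.
Core observation: The log first diverges at position 8: the faulty run prints 'checkpoint: 1' where the working version prints 'checkpoint: 4'.
Call chain: main.
First divergence: position 8; shown 'checkpoint: 1' vs intended 'checkpoint: 4'.
Intended log window:
  6: rank_cells done: 11
  7: stage values: 48 and 11
  8: checkpoint: 4
Execution walk:
  index_entries([6, 3, 10, 11, 10, 5, 1, 2]) -> 48  [called from verify_load, line 29]
  rank_cells([6, 3, 10, 11, 10, 5, 1, 2], 10) -> 11  [called from verify_load, line 30]
  verify_load([6, 3, 10, 11, 10, 5, 1, 2], 10) -> 1  [called from main, line 39]
Log origins:
  1: logged in main at line 38
  2: logged in verify_load at line 28
  3: logged in index_entries at line 2
  4: logged in index_entries at line 6
  5: logged in rank_cells at line 10
  6: logged in rank_cells at line 15
  7: logged in verify_load at line 31
  8: logged in main at line 40
A correct fix: line 33: replace `mark // mark` with `mark // width`.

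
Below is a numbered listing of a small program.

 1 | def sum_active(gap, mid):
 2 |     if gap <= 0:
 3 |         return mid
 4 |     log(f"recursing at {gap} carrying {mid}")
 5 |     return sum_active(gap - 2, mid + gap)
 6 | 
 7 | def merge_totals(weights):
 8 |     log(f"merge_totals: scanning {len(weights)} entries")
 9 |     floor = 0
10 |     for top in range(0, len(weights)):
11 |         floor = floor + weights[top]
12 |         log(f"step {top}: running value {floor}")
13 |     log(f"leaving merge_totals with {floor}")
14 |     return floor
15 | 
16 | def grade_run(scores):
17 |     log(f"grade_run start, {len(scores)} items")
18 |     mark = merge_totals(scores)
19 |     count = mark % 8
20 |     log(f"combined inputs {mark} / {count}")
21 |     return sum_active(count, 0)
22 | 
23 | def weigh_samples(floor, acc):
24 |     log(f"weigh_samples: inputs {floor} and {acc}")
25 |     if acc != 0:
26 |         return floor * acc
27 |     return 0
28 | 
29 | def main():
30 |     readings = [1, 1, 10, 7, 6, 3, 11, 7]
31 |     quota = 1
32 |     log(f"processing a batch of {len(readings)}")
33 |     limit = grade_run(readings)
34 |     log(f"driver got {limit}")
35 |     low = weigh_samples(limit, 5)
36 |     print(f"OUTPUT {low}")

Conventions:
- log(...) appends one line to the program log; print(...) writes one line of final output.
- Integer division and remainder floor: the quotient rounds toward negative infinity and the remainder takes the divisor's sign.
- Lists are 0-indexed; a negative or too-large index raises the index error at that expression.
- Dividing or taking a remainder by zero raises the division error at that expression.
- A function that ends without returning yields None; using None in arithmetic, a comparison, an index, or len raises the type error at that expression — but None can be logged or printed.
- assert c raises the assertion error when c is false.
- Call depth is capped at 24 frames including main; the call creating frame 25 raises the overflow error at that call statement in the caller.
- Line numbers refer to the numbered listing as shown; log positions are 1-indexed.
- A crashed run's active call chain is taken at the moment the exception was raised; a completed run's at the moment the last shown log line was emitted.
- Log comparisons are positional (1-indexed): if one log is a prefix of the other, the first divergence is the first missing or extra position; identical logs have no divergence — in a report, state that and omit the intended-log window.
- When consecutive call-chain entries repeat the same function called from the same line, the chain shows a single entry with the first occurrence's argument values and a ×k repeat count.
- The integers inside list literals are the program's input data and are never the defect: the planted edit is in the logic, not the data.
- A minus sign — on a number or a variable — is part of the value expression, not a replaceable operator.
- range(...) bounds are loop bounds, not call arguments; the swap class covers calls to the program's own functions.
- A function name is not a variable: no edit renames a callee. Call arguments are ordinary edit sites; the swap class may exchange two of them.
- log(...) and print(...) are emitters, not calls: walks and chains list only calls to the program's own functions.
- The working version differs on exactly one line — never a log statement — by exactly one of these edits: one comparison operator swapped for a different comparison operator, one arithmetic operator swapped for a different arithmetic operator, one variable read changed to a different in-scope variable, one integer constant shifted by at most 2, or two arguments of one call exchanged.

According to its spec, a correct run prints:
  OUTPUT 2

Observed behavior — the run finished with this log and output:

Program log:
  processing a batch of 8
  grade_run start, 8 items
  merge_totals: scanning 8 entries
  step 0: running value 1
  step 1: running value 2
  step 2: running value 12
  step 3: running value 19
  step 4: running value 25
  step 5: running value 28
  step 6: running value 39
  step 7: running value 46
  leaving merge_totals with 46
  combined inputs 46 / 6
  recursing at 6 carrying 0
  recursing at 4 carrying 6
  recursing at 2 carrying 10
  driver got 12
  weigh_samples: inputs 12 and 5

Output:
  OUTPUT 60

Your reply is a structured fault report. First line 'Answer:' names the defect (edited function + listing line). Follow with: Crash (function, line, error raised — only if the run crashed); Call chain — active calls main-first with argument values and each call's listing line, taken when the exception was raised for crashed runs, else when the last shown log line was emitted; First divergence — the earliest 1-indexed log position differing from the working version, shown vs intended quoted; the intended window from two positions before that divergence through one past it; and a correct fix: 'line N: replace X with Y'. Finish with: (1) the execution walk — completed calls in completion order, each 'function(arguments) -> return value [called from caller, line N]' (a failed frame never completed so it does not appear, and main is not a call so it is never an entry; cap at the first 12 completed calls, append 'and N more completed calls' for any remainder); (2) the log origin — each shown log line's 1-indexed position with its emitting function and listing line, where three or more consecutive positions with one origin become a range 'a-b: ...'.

Answer: the defect is in weigh_samples at line 26.
Key fact: Every logged value matches the working version; the printed result is what differs.
Call chain: main -> weigh_samples(12, 5) (called at line 35).
First divergence: none; the two logs match at every position.
Execution walk:
  merge_totals([1, 1, 10, 7, 6, 3, 11, 7]) -> 46  [called from grade_run, line 18]
  sum_active(0, 12) -> 12  [called from sum_active, line 5]
  sum_active(2, 10) -> 12  [called from sum_active, line 5]
  sum_active(4, 6) -> 12  [called from sum_active, line 5]
  sum_active(6, 0) -> 12  [called from grade_run, line 21]
  grade_run([1, 1, 10, 7, 6, 3, 11, 7]) -> 12  [called from main, line 33]
  weigh_samples(12, 5) -> 60  [called from main, line 35]
Log origin:
  1: from main, line 32
  2: from grade_run, line 17
  3: from merge_totals, line 8
  4-11: from merge_totals, line 12
  12: from merge_totals, line 13
  13: from grade_run, line 20
  14-16: from sum_active, line 4
  17: from main, line 34
  18: from weigh_samples, line 24
A correct fix: line 26: replace `*` with `//`.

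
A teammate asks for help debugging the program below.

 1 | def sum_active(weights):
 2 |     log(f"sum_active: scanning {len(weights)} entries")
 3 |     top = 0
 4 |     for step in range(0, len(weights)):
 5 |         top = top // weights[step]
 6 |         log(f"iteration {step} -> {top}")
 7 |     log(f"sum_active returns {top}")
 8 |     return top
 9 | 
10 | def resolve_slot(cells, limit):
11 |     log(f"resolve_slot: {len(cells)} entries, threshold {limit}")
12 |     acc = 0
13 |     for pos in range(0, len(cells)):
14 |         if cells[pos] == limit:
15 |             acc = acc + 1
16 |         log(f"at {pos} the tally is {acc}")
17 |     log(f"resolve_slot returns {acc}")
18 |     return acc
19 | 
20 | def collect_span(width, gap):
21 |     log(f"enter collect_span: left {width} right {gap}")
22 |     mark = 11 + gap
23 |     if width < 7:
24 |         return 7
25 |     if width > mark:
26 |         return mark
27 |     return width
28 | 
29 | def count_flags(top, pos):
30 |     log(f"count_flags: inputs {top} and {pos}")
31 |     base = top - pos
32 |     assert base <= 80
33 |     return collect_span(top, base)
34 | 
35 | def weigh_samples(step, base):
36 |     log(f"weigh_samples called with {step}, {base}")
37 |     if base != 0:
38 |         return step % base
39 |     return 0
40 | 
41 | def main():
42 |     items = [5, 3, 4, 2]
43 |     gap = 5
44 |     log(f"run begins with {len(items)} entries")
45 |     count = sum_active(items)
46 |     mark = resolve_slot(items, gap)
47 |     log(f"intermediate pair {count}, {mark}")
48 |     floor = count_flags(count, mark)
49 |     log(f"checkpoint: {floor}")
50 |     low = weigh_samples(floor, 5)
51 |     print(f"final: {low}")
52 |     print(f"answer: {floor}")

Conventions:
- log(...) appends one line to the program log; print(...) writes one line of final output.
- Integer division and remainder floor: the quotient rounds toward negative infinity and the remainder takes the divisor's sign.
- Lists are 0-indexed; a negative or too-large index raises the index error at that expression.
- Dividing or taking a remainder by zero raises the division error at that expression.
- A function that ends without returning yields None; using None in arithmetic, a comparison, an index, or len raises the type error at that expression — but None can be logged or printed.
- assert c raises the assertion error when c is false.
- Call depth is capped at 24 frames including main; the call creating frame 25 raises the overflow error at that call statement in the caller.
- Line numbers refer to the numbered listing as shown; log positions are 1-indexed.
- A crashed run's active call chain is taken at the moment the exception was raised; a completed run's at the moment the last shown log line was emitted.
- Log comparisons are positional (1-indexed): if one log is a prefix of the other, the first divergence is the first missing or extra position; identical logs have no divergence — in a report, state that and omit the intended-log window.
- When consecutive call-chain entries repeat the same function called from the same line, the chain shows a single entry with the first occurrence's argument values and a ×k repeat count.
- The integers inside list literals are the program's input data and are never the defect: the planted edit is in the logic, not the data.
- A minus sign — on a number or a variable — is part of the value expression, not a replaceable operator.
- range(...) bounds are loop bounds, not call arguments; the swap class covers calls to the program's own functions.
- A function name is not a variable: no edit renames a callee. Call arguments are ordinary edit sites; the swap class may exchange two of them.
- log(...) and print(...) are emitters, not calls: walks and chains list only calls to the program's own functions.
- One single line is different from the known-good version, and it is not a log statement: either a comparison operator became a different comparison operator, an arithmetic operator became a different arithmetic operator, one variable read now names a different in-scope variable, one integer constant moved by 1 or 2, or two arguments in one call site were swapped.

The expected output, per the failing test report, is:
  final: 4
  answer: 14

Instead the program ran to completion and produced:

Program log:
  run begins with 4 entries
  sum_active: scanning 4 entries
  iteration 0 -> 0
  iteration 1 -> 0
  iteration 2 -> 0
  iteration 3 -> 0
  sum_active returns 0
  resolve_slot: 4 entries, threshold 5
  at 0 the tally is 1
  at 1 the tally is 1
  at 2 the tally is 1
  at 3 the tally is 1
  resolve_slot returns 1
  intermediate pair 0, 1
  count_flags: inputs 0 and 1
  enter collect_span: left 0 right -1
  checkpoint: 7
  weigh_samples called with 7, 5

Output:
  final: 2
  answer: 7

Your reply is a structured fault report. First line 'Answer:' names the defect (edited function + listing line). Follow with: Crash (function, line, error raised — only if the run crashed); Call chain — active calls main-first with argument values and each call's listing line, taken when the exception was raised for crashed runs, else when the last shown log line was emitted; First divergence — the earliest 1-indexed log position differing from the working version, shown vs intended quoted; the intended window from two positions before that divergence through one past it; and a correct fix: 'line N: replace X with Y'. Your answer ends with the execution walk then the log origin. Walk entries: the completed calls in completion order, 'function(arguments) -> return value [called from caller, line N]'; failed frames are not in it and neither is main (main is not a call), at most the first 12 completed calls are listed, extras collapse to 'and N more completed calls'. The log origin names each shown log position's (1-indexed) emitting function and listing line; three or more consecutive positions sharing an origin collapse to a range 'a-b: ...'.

Answer: the defect is in sum_active at line 5.
Key observation: Position 3 is the first bad log line: 'iteration 0 -> 0' should read 'iteration 0 -> 5'.
Call chain: main -> weigh_samples(7, 5) (called at line 50).
First divergence: position 3 — shown 'iteration 0 -> 0', intended 'iteration 0 -> 5'.
Intended log window:
  1: run begins with 4 entries
  2: sum_active: scanning 4 entries
  3: iteration 0 -> 5
  4: iteration 1 -> 8
Execution walk:
  sum_active([5, 3, 4, 2]) -> 0  [called from main, line 45]
  resolve_slot([5, 3, 4, 2], 5) -> 1  [called from main, line 46]
  collect_span(0, -1) -> 7  [called from count_flags, line 33]
  count_flags(0, 1) -> 7  [called from main, line 48]
  weigh_samples(7, 5) -> 2  [called from main, line 50]
Log origin:
  1 — main, line 44
  2 — sum_active, line 2
  3-6 — sum_active, line 6
  7 — sum_active, line 7
  8 — resolve_slot, line 11
  9-12 — resolve_slot, line 16
  13 — resolve_slot, line 17
  14 — main, line 47
  15 — count_flags, line 30
  16 — collect_span, line 21
  17 — main, line 49
  18 — weigh_samples, line 36
A correct fix: line 5: replace `//` with `+`.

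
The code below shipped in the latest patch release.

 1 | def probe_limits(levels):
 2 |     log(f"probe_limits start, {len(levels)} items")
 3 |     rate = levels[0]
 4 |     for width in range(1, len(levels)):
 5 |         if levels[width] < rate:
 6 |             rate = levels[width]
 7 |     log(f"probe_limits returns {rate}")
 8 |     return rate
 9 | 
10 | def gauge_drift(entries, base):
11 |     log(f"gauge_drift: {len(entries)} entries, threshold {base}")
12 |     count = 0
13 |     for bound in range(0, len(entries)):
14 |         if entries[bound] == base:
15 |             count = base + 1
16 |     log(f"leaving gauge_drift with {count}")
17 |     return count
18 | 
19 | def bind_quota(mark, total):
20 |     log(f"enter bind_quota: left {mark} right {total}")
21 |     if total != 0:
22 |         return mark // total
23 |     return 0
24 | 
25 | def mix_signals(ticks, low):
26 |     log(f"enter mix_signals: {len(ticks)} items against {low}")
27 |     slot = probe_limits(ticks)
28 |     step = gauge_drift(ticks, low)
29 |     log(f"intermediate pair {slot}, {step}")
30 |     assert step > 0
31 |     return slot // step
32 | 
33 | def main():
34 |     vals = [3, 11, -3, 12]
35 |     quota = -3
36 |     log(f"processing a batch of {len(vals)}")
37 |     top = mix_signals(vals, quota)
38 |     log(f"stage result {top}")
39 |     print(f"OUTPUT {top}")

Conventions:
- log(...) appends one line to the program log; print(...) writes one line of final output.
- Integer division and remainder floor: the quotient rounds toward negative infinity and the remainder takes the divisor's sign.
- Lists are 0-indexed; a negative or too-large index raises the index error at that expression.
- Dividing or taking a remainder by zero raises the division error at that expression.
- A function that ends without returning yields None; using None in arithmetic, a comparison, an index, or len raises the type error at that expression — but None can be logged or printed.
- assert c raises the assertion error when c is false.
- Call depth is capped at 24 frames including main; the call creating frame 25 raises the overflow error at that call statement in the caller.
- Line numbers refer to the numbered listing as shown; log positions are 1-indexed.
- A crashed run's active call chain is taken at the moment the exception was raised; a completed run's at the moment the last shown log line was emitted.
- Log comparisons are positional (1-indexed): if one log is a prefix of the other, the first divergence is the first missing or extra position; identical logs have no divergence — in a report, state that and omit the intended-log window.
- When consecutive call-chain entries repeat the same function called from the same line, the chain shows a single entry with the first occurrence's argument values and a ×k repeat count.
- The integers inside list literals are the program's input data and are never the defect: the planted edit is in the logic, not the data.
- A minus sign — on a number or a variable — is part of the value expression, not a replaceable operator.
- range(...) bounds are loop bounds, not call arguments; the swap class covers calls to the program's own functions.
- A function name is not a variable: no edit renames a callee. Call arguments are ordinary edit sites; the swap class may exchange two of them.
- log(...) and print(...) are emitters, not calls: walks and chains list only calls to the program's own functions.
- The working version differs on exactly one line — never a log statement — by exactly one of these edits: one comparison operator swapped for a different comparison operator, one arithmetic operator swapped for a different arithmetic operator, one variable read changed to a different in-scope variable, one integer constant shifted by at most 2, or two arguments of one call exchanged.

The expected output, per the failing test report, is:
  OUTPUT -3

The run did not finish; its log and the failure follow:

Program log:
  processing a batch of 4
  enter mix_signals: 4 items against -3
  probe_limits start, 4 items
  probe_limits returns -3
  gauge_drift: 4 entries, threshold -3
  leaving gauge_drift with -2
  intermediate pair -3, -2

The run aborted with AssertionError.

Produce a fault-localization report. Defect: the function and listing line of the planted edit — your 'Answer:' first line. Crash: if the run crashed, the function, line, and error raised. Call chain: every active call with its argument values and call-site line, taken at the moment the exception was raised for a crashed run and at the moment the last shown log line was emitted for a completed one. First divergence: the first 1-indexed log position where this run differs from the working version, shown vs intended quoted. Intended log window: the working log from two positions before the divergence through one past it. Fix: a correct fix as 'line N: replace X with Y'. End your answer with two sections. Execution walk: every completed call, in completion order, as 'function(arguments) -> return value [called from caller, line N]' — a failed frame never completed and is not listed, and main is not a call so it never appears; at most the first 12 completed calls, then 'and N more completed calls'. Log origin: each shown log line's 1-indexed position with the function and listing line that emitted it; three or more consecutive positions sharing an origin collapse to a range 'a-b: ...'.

Answer: the defect is in gauge_drift at line 15.
Key observation: The log first diverges at position 6: the faulty run prints 'leaving gauge_drift with -2' where the working version prints 'leaving gauge_drift with 1'.
Crash: mix_signals, line 30, AssertionError.
Call chain: main -> mix_signals([3, 11, -3, 12], -3) (called at line 37).
First divergence: at position 6 the run shows 'leaving gauge_drift with -2' where the working version logs 'leaving gauge_drift with 1'.
Intended log window:
  4: probe_limits returns -3
  5: gauge_drift: 4 entries, threshold -3
  6: leaving gauge_drift with 1
  7: intermediate pair -3, 1
Execution walk:
  probe_limits([3, 11, -3, 12]) -> -3  [called from mix_signals, line 27]
  gauge_drift([3, 11, -3, 12], -3) -> -2  [called from mix_signals, line 28]
Log origin:
  1: emitted by main (line 36)
  2: emitted by mix_signals (line 26)
  3: emitted by probe_limits (line 2)
  4: emitted by probe_limits (line 7)
  5: emitted by gauge_drift (line 11)
  6: emitted by gauge_drift (line 16)
  7: emitted by mix_signals (line 29)
A correct fix: line 15: replace `base` with `count`.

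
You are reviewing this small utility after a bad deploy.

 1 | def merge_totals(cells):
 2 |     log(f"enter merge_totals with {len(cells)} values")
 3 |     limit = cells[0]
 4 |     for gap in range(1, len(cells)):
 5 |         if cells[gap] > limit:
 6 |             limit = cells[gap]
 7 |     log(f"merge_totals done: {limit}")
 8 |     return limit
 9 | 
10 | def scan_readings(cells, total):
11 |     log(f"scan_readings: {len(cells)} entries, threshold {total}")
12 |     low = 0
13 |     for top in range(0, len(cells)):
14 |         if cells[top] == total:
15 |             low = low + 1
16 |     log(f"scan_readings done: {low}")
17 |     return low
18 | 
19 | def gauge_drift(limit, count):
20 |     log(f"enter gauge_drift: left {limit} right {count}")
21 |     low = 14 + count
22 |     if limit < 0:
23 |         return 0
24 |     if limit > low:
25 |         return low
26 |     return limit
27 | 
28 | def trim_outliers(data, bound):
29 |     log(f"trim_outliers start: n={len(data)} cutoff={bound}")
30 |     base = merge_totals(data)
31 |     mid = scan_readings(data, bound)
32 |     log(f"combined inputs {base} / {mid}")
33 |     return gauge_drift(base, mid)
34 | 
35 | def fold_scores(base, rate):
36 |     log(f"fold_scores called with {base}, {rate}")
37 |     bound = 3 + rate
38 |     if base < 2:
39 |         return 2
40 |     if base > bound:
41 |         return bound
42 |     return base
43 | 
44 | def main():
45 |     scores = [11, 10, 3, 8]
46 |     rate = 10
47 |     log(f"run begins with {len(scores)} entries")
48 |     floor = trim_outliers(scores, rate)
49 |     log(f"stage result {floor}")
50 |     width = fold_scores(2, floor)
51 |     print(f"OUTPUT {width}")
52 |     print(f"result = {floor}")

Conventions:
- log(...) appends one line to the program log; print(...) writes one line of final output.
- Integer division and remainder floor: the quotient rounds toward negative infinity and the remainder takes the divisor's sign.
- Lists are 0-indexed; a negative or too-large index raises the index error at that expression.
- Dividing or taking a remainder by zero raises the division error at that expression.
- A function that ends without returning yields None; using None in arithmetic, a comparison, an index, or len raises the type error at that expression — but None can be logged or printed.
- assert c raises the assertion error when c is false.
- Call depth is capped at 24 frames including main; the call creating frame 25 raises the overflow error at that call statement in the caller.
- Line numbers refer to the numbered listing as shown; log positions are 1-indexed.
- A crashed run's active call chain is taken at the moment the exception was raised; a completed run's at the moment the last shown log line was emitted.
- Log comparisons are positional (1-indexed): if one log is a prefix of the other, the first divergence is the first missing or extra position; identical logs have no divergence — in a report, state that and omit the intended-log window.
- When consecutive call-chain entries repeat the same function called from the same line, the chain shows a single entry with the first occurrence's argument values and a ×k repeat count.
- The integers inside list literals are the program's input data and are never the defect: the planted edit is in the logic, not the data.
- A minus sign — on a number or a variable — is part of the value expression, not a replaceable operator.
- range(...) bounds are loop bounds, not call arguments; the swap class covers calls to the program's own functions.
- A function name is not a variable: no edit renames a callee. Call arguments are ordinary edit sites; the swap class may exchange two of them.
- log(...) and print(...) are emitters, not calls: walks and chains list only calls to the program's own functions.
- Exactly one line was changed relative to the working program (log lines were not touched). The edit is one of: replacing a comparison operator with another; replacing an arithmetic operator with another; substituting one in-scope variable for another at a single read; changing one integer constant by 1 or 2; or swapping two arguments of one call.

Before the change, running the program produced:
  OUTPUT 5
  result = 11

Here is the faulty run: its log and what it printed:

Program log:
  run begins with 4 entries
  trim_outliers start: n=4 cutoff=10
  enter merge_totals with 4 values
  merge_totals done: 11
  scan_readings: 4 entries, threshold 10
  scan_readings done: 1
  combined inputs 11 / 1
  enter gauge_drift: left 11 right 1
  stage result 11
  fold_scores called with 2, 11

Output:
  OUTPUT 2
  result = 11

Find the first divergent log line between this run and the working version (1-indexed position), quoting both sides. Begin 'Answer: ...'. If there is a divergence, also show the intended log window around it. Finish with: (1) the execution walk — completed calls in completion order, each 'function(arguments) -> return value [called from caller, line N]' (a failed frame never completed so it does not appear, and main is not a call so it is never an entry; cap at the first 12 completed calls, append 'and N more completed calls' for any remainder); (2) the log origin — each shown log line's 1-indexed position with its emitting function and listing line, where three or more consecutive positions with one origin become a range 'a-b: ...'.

Answer: position 10; shown 'fold_scores called with 2, 11' vs intended 'fold_scores called with 11, 2'.
Intended log window:
  8: enter gauge_drift: left 11 right 1
  9: stage result 11
  10: fold_scores called with 11, 2
Execution walk:
  merge_totals([11, 10, 3, 8]) -> 11  [called from trim_outliers, line 30]
  scan_readings([11, 10, 3, 8], 10) -> 1  [called from trim_outliers, line 31]
  gauge_drift(11, 1) -> 11  [called from trim_outliers, line 33]
  trim_outliers([11, 10, 3, 8], 10) -> 11  [called from main, line 48]
  fold_scores(2, 11) -> 2  [called from main, line 50]
Log origins:
  1: emitted by main (line 47)
  2: emitted by trim_outliers (line 29)
  3: emitted by merge_totals (line 2)
  4: emitted by merge_totals (line 7)
  5: emitted by scan_readings (line 11)
  6: emitted by scan_readings (line 16)
  7: emitted by trim_outliers (line 32)
  8: emitted by gauge_drift (line 20)
  9: emitted by main (line 49)
  10: emitted by fold_scores (line 36)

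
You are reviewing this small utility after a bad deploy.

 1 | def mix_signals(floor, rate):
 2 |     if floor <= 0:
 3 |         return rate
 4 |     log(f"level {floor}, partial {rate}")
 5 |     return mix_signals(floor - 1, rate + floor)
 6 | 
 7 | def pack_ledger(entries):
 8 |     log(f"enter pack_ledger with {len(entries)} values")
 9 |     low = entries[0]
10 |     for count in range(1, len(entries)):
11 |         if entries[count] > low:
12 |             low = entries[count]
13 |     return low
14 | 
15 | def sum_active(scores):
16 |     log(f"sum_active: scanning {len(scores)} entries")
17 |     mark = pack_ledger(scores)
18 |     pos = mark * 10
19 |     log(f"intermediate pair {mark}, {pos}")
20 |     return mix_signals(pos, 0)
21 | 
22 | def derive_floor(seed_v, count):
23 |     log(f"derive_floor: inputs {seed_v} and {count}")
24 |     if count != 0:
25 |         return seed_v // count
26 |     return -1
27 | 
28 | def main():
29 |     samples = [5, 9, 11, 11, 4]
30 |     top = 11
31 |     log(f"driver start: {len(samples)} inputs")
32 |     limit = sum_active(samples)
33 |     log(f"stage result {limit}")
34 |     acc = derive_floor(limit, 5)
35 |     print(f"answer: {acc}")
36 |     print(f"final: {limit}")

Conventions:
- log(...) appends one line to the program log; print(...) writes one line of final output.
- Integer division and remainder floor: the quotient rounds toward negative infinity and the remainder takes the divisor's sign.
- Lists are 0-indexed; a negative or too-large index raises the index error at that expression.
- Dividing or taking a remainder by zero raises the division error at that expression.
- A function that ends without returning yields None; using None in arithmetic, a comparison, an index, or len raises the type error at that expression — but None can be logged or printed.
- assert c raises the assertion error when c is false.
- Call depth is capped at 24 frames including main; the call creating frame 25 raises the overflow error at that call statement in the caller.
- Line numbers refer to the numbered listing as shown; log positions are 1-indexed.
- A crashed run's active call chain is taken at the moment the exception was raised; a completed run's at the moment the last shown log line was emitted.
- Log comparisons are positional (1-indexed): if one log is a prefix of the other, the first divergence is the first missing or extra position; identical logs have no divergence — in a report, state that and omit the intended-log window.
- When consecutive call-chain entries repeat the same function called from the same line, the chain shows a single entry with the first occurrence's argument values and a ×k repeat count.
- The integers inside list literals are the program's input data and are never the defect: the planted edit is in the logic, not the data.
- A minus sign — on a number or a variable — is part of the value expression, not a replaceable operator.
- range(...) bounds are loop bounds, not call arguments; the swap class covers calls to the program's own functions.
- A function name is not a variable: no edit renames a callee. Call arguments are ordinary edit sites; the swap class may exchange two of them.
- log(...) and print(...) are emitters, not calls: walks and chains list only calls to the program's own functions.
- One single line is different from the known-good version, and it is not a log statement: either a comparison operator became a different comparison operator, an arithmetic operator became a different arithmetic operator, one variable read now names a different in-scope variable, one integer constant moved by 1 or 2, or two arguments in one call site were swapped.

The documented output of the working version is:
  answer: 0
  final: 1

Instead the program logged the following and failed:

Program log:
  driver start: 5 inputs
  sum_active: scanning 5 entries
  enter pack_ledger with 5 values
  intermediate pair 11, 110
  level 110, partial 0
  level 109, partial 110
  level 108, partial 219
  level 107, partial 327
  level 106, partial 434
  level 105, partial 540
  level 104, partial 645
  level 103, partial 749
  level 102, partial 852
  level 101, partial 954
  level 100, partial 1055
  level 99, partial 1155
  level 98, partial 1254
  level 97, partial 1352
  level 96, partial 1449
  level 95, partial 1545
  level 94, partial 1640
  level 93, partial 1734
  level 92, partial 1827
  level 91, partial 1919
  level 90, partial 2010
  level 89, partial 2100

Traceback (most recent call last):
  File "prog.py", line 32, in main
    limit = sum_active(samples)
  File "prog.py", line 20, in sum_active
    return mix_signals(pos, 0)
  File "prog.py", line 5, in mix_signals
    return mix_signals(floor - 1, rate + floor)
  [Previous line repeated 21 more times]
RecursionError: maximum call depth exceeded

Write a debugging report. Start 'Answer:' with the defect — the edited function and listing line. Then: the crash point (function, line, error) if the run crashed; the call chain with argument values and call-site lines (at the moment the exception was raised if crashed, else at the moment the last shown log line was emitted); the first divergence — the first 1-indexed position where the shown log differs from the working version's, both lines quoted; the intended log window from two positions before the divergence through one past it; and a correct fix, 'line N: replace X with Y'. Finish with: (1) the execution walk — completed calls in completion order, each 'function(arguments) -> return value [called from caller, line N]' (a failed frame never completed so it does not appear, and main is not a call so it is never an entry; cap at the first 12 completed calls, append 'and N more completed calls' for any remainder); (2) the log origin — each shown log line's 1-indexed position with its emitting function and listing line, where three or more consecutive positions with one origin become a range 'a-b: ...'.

Answer: the defect is in sum_active at line 18.
Key observation: Position 4 is the first bad log line: 'intermediate pair 11, 110' should read 'intermediate pair 11, 1'.
Crash: mix_signals, line 5, RecursionError.
Call chain: main -> sum_active([5, 9, 11, 11, 4]) (called at line 32) -> mix_signals(110, 0) (called at line 20) -> mix_signals(109, 110) (called at line 5) ×21.
First divergence: at position 4 the run shows 'intermediate pair 11, 110' where the working version logs 'intermediate pair 11, 1'.
Intended log window:
  2: sum_active: scanning 5 entries
  3: enter pack_ledger with 5 values
  4: intermediate pair 11, 1
  5: level 1, partial 0
Execution walk:
  pack_ledger([5, 9, 11, 11, 4]) -> 11  [called from sum_active, line 17]
Log origins:
  1 — main, line 31
  2 — sum_active, line 16
  3 — pack_ledger, line 8
  4 — sum_active, line 19
  5-26 — mix_signals, line 4
A correct fix: line 18: replace `*` with `%`.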